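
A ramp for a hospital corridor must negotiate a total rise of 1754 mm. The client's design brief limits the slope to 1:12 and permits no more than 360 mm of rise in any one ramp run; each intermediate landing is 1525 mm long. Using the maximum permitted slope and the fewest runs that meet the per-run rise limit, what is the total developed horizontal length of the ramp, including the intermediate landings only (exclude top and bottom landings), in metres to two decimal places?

At most 360 each: 1754/360 = 4.87, giving 5 ramp runs. That means 4 intermediate landings.
Ramp run (horizontal) at 1:12: 1754 × 12 = 21048 mm.
Intermediate landings: 4 × 1525 = 6100 mm.
Total developed length = 21048 + 6100 = 27148 mm.
= 27.15 m.

27.15 m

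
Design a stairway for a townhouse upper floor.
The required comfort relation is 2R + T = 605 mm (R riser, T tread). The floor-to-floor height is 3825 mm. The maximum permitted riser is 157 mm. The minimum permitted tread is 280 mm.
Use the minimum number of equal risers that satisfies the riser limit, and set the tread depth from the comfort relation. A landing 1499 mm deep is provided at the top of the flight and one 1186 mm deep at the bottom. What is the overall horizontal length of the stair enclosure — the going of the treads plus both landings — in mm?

At most 157 each: 3825/157 = 24.36, giving 25 risers.
Each riser is 3825/25 = 153 mm (≤ 157 mm).
Tread T = 605 − 2 × 153 = 299 mm (≥ 280 mm).
Treads = 25 − 1 = 24; going = 24 × 299 = 7176 mm.
Enclosure = 7176 + 1499 + 1186 = 9861 mm.

9861 mm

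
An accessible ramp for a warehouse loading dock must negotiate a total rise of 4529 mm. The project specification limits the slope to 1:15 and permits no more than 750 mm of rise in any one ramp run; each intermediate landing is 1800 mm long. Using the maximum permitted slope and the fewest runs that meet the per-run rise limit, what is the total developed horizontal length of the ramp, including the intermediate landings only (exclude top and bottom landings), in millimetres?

78735 mm

4529 / 750 = 6.04, so 7 ramp runs are needed. That means 6 intermediate landings.
Horizontal run for 4529 mm of rise at 1:15 is 4529 × 15 = 67935 mm.
Intermediate landings: 6 × 1800 = 10800 mm.
Total developed length = 67935 + 10800 = 78735 mm.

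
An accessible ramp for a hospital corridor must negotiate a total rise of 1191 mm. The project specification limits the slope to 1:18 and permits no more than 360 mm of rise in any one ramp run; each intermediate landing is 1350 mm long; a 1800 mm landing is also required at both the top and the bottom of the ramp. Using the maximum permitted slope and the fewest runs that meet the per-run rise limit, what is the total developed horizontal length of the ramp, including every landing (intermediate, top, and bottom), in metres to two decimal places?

⌈1191/360⌉ = 4 ramp runs. That means 3 intermediate landings.
Ramp run (horizontal) at 1:18: 1191 × 18 = 21438 mm.
Intermediate landings: 3 × 1350 = 4050 mm.
Top and bottom landings: 2 × 1800 = 3600 mm.
Total = 21438 + 4050 + 3600 = 29088 mm.
= 29.09 m.

29.09 m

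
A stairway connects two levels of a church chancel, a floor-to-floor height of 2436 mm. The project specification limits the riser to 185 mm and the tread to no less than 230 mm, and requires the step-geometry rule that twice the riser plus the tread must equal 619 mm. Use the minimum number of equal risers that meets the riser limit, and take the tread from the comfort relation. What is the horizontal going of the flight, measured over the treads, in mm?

3523 mm

At most 185 each: 2436/185 = 13.17, giving 14 risers.
R = 2436 ÷ 14 = 174 mm.
T = 619 − 2·174 = 271 mm, which satisfies the 230 mm minimum.
Treads = 14 − 1 = 13; going = 13 × 271 = 3523 mm.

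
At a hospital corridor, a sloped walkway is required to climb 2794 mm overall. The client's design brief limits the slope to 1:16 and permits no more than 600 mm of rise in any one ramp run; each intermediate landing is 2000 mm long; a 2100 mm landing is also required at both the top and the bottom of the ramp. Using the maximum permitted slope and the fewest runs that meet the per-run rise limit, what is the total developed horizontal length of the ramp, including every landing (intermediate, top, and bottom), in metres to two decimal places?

56.90 m

2794 / 600 = 4.66, so 5 ramp runs are needed. That means 4 intermediate landings.
Ramp run (horizontal) at 1:16: 2794 × 16 = 44704 mm.
Intermediate landings: 4 × 2000 = 8000 mm.
Top and bottom landings: 2 × 2100 = 4200 mm.
Total = 44704 + 8000 + 4200 = 56904 mm.
= 56.90 m.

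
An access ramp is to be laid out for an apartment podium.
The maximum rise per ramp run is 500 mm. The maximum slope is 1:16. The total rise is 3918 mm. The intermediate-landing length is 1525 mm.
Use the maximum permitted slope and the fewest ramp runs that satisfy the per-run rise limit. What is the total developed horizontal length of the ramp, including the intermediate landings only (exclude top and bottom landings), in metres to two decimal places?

At most 500 each: 3918/500 = 7.84, giving 8 ramp runs. That means 7 intermediate landings.
Ramp run (horizontal) at 1:16: 3918 × 16 = 62688 mm.
7 intermediate landings contribute 7 × 1525 = 10675 mm.
Total developed length = 62688 + 10675 = 73363 mm.
= 73.36 m.

73.36 m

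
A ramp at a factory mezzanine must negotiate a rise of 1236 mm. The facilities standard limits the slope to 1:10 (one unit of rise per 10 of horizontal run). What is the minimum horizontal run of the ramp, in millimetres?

At 1:10 the run is 10 × 1236 = 12360 mm.

12360 mm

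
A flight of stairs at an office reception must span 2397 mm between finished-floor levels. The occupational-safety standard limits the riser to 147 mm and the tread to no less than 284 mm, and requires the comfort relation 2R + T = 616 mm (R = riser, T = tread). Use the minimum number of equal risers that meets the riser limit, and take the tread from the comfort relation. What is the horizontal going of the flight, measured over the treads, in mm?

5344 mm

2397 / 147 = 16.306 → round up to 17 risers.
R = 2397 ÷ 17 = 141 mm.
Tread T = 616 − 2 × 141 = 334 mm (≥ 284 mm).
17 risers give 16 treads; going = 16 × 334 = 5344 mm.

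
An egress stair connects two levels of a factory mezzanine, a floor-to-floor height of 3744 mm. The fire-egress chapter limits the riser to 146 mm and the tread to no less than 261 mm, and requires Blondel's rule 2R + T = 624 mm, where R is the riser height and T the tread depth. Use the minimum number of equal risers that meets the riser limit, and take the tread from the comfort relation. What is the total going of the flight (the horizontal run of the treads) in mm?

8400 mm

3744 / 146 = 25.644 → round up to 26 risers.
R = 3744 ÷ 26 = 144 mm.
T = 624 − 2·144 = 336 mm, which satisfies the 261 mm minimum.
Going = (26 − 1) × 336 = 8400 mm.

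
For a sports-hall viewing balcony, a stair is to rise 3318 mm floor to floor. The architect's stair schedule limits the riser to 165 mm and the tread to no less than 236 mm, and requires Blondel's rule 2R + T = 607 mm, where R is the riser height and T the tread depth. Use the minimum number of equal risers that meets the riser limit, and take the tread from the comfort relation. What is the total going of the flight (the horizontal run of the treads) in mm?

3318 / 165 = 20.109 → round up to 21 risers.
Each riser is 3318/21 = 158 mm (≤ 165 mm).
T = 607 − 2·158 = 291 mm, which satisfies the 236 mm minimum.
21 risers give 20 treads; going = 20 × 291 = 5820 mm.

5820 mm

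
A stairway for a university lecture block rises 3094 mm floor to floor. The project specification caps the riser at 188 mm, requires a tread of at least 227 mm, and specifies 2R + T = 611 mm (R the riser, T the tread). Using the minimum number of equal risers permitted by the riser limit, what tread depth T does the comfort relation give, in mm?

3094 / 188 = 16.46, so 17 risers are needed.
Riser R = 3094 / 17 = 182 mm, within the 188 mm limit.
T = 611 − 2·182 = 247 mm, which satisfies the 227 mm minimum.

247 mm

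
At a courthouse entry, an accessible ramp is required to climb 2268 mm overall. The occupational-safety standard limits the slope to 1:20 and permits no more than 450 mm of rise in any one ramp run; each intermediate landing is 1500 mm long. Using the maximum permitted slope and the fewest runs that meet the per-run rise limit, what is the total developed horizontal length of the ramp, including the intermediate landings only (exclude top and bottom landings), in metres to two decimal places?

At most 450 each: 2268/450 = 5.04, giving 6 ramp runs. That means 5 intermediate landings.
Ramp run (horizontal) at 1:20: 2268 × 20 = 45360 mm.
5 intermediate landings contribute 5 × 1500 = 7500 mm.
Developed length = 45360 + 7500 = 52860 mm.
= 52.86 m.

52.86 m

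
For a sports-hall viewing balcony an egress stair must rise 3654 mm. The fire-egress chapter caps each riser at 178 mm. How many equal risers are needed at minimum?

21 risers

3654 / 178 = 20.53, so 21 risers are needed.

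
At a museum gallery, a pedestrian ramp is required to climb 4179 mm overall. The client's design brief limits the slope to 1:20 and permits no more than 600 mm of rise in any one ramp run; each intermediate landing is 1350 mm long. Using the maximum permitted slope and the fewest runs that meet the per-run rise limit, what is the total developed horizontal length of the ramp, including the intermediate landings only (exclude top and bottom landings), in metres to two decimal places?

91.68 m

At most 600 each: 4179/600 = 6.96, giving 7 ramp runs. That means 6 intermediate landings.
Horizontal run for 4179 mm of rise at 1:20 is 4179 × 20 = 83580 mm.
6 intermediate landings contribute 6 × 1350 = 8100 mm.
Total developed length = 83580 + 8100 = 91680 mm.
= 91.68 m.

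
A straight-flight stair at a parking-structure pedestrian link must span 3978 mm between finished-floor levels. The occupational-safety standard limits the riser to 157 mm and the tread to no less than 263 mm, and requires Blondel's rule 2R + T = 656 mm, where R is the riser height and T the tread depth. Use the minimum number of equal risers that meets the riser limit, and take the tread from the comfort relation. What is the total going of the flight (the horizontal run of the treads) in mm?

8750 mm

⌈3978/157⌉ = 26 risers.
R = 3978 ÷ 26 = 153 mm.
Tread T = 656 − 2 × 153 = 350 mm (≥ 263 mm).
Going = (26 − 1) × 350 = 8750 mm.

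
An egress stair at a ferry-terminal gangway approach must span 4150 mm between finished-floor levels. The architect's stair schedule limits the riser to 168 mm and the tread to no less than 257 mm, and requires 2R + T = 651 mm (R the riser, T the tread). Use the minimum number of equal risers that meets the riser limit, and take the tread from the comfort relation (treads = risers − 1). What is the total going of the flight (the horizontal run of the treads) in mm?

7656 mm

At most 168 each: 4150/168 = 24.70, giving 25 risers.
Each riser is 4150/25 = 166 mm (≤ 168 mm).
T = 651 − 2·166 = 319 mm, which satisfies the 257 mm minimum.
Treads = 25 − 1 = 24; going = 24 × 319 = 7656 mm.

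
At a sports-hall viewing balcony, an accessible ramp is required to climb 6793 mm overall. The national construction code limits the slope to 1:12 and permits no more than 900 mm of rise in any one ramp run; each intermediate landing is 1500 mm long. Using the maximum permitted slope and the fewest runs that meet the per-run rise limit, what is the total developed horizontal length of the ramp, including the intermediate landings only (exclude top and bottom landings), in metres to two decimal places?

92.02 m

6793 / 900 = 7.548 → round up to 8 ramp runs. That means 7 intermediate landings.
Horizontal run for 6793 mm of rise at 1:12 is 6793 × 12 = 81516 mm.
Intermediate landings: 7 × 1500 = 10500 mm.
Developed length = 81516 + 10500 = 92016 mm.
= 92.02 m.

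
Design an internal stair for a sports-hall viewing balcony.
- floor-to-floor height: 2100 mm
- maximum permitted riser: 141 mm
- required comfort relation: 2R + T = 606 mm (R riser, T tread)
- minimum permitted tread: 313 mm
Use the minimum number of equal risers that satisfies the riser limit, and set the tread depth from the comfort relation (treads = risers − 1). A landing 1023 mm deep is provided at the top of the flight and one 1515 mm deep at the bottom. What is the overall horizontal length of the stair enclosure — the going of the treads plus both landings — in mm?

2100 / 141 = 14.894 → round up to 15 risers.
R = 2100 ÷ 15 = 140 mm.
Tread T = 606 − 2 × 140 = 326 mm (≥ 313 mm).
15 risers give 14 treads; going = 14 × 326 = 4564 mm.
Add landings: 4564 + 1023 + 1515 = 7102 mm.

7102 mm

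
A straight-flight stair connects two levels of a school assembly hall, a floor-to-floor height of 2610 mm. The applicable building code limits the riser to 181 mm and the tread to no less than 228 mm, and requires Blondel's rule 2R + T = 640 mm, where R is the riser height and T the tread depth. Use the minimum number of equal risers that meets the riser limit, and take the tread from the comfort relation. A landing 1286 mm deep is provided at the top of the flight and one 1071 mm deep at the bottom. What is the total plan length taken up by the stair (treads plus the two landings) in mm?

2610 / 181 = 14.420 → round up to 15 risers.
Each riser is 2610/15 = 174 mm (≤ 181 mm).
From 2R + T = 640: T = 640 − 348 = 292 mm.
15 risers give 14 treads; going = 14 × 292 = 4088 mm.
Enclosure = 4088 + 1286 + 1071 = 6445 mm.

6445 mm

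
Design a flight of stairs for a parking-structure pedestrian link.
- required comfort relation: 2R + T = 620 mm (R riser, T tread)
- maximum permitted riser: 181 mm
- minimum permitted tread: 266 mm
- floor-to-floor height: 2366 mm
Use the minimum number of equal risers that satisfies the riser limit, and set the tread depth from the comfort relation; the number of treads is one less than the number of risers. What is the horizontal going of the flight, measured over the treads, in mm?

2366 / 181 = 13.072 → round up to 14 risers.
Riser R = 2366 / 14 = 169 mm, within the 181 mm limit.
Tread T = 620 − 2 × 169 = 282 mm (≥ 266 mm).
14 risers give 13 treads; going = 13 × 282 = 3666 mm.

3666 mm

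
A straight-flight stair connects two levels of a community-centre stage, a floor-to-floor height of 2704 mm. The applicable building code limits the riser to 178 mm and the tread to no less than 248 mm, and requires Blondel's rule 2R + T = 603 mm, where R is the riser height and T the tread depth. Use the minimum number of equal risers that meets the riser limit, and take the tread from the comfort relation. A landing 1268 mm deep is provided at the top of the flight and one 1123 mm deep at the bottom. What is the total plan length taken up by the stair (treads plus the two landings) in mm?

6366 mm

2704 / 178 = 15.191 → round up to 16 risers.
R = 2704 ÷ 16 = 169 mm.
T = 603 − 2·169 = 265 mm, which satisfies the 248 mm minimum.
16 risers give 15 treads; going = 15 × 265 = 3975 mm.
Enclosure = 3975 + 1268 + 1123 = 6366 mm.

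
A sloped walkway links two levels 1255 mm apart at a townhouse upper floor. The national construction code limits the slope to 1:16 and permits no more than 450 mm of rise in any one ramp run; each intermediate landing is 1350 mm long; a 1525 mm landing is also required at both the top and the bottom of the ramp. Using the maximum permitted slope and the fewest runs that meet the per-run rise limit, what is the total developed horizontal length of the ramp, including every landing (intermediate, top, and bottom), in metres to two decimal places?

At most 450 each: 1255/450 = 2.79, giving 3 ramp runs. That means 2 intermediate landings.
Ramp run (horizontal) at 1:16: 1255 × 16 = 20080 mm.
Intermediate landings: 2 × 1350 = 2700 mm.
Top and bottom landings: 2 × 1525 = 3050 mm.
Total = 20080 + 2700 + 3050 = 25830 mm.
= 25.83 m.

25.83 m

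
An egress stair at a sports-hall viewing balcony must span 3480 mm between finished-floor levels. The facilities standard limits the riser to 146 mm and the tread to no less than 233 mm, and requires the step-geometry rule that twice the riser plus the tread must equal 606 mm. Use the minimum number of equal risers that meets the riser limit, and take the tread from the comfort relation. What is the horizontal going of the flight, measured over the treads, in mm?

⌈3480/146⌉ = 24 risers.
R = 3480 ÷ 24 = 145 mm.
Tread T = 606 − 2 × 145 = 316 mm (≥ 233 mm).
Going = (24 − 1) × 316 = 7268 mm.

7268 mm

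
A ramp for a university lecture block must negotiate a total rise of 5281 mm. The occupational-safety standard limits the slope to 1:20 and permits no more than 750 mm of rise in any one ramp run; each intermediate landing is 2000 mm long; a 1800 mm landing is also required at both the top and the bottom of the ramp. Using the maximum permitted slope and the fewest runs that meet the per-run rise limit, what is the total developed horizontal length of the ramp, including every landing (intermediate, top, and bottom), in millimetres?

123220 mm

5281 / 750 = 7.04, so 8 ramp runs are needed. That means 7 intermediate landings.
Ramp run (horizontal) at 1:20: 5281 × 20 = 105620 mm.
7 intermediate landings contribute 7 × 2000 = 14000 mm.
Top and bottom landings: 2 × 1800 = 3600 mm.
Total = 105620 + 14000 + 3600 = 123220 mm.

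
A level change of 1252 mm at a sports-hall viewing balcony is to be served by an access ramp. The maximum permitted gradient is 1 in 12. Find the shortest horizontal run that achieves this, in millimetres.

15024 mm

Run = rise × 12 = 1252 × 12 = 15024 mm.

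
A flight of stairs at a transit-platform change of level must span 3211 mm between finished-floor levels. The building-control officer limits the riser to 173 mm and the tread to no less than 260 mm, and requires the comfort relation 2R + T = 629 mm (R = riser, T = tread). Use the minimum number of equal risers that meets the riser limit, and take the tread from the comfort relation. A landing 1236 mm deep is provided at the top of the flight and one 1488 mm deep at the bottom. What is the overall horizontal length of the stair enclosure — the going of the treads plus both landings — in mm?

3211 / 173 = 18.561 → round up to 19 risers.
Riser R = 3211 / 19 = 169 mm, within the 173 mm limit.
Tread T = 629 − 2 × 169 = 291 mm (≥ 260 mm).
Treads = 19 − 1 = 18; going = 18 × 291 = 5238 mm.
Add landings: 5238 + 1236 + 1488 = 7962 mm.

7962 mm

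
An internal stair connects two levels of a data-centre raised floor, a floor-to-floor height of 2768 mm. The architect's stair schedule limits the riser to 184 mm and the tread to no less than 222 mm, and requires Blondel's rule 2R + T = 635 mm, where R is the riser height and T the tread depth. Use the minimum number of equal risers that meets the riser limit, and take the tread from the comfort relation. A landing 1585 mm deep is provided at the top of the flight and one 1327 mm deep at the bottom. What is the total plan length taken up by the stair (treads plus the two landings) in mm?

7247 mm

⌈2768/184⌉ = 16 risers.
R = 2768 ÷ 16 = 173 mm.
From 2R + T = 635: T = 635 − 346 = 289 mm.
Going = (16 − 1) × 289 = 4335 mm.
Add landings: 4335 + 1585 + 1327 = 7247 mm.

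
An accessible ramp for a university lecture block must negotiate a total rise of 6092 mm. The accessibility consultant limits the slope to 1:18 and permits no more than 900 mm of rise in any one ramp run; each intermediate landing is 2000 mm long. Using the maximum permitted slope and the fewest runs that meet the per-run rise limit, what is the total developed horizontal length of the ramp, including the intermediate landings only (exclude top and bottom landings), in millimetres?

121656 mm

At most 900 each: 6092/900 = 6.77, giving 7 ramp runs. That means 6 intermediate landings.
Ramp run (horizontal) at 1:18: 6092 × 18 = 109656 mm.
6 intermediate landings contribute 6 × 2000 = 12000 mm.
Total developed length = 109656 + 12000 = 121656 mm.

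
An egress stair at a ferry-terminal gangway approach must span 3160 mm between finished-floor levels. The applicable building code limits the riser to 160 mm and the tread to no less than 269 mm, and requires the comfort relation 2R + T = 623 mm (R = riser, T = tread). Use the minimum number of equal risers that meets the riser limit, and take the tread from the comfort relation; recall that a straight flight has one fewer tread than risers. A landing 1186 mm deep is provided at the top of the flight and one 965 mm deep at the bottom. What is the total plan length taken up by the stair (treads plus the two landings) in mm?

7984 mm

3160 / 160 = 19.750 → round up to 20 risers.
R = 3160 ÷ 20 = 158 mm.
T = 623 − 2·158 = 307 mm, which satisfies the 269 mm minimum.
Going = (20 − 1) × 307 = 5833 mm.
Add landings: 5833 + 1186 + 965 = 7984 mm.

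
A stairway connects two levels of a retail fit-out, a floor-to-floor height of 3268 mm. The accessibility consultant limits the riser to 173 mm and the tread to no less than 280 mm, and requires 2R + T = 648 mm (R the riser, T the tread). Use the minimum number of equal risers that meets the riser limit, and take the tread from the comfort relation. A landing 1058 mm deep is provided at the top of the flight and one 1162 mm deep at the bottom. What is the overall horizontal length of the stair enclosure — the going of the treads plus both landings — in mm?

⌈3268/173⌉ = 19 risers.
Each riser is 3268/19 = 172 mm (≤ 173 mm).
T = 648 − 2·172 = 304 mm, which satisfies the 280 mm minimum.
Treads = 19 − 1 = 18; going = 18 × 304 = 5472 mm.
Add landings: 5472 + 1058 + 1162 = 7692 mm.

7692 mm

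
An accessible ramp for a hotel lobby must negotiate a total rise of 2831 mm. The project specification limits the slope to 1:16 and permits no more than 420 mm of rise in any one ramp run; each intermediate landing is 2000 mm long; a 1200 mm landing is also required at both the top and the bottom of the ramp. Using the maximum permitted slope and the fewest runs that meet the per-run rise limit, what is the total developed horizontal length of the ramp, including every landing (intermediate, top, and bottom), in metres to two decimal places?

59.70 m

2831 / 420 = 6.74, so 7 ramp runs are needed. That means 6 intermediate landings.
Ramp run (horizontal) at 1:16: 2831 × 16 = 45296 mm.
Intermediate landings: 6 × 2000 = 12000 mm.
Top and bottom landings: 2 × 1200 = 2400 mm.
Total = 45296 + 12000 + 2400 = 59696 mm.
= 59.70 m.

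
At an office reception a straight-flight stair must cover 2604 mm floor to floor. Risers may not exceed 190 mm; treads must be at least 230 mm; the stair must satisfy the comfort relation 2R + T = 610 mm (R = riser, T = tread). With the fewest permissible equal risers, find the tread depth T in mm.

238 mm

At most 190 each: 2604/190 = 13.71, giving 14 risers.
Riser R = 2604 / 14 = 186 mm, within the 190 mm limit.
T = 610 − 2·186 = 238 mm, which satisfies the 230 mm minimum.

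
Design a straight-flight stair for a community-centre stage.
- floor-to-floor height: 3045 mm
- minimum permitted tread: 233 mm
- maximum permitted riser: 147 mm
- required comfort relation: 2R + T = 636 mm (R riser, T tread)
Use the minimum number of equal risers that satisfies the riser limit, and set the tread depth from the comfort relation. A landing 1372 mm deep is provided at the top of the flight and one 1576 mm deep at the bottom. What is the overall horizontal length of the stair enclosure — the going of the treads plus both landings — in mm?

3045 / 147 = 20.71, so 21 risers are needed.
R = 3045 ÷ 21 = 145 mm.
From 2R + T = 636: T = 636 − 290 = 346 mm.
21 risers give 20 treads; going = 20 × 346 = 6920 mm.
Add landings: 6920 + 1372 + 1576 = 9868 mm.

9868 mm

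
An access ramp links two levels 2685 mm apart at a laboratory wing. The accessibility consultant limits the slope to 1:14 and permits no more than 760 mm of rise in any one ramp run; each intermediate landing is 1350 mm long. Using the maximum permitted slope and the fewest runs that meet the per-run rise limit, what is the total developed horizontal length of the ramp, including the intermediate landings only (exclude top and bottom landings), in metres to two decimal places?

2685 / 760 = 3.533 → round up to 4 ramp runs. That means 3 intermediate landings.
Horizontal run for 2685 mm of rise at 1:14 is 2685 × 14 = 37590 mm.
3 intermediate landings contribute 3 × 1350 = 4050 mm.
Developed length = 37590 + 4050 = 41640 mm.
= 41.64 m.

41.64 m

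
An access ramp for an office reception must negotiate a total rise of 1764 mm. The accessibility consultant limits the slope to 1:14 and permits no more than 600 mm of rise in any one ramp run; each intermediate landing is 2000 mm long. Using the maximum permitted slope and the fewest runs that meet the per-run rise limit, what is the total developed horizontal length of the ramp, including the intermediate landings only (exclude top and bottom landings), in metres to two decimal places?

28.70 m

At most 600 each: 1764/600 = 2.94, giving 3 ramp runs. That means 2 intermediate landings.
Ramp run (horizontal) at 1:14: 1764 × 14 = 24696 mm.
2 intermediate landings contribute 2 × 2000 = 4000 mm.
Developed length = 24696 + 4000 = 28696 mm.
= 28.70 m.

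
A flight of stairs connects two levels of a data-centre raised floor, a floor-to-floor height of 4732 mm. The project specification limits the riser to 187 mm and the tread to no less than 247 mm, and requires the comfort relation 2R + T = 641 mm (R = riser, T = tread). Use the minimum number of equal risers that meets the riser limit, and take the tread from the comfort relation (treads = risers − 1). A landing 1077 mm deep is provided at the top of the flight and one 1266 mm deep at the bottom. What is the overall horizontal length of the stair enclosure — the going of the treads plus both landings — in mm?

At most 187 each: 4732/187 = 25.30, giving 26 risers.
Each riser is 4732/26 = 182 mm (≤ 187 mm).
T = 641 − 2·182 = 277 mm, which satisfies the 247 mm minimum.
Treads = 26 − 1 = 25; going = 25 × 277 = 6925 mm.
Enclosure = 6925 + 1077 + 1266 = 9268 mm.

9268 mm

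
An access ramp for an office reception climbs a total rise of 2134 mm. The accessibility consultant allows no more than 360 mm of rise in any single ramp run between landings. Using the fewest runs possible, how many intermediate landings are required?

5 intermediate landings

⌈2134/360⌉ = 6 ramp runs.
6 runs are separated by 5 intermediate landings.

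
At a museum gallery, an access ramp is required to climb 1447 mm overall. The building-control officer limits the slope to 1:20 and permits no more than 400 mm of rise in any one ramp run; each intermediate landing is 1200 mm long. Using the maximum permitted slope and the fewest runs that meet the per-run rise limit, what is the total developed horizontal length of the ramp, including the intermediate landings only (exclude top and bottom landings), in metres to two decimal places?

1447 / 400 = 3.62, so 4 ramp runs are needed. That means 3 intermediate landings.
Horizontal run for 1447 mm of rise at 1:20 is 1447 × 20 = 28940 mm.
Intermediate landings: 3 × 1200 = 3600 mm.
Developed length = 28940 + 3600 = 32540 mm.
= 32.54 m.

32.54 m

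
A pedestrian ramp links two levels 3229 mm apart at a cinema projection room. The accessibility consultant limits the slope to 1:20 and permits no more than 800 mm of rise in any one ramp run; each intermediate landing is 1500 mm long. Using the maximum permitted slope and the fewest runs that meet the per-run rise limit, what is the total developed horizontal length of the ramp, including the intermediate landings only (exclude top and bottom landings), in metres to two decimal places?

3229 / 800 = 4.04, so 5 ramp runs are needed. That means 4 intermediate landings.
Horizontal run for 3229 mm of rise at 1:20 is 3229 × 20 = 64580 mm.
4 intermediate landings contribute 4 × 1500 = 6000 mm.
Total developed length = 64580 + 6000 = 70580 mm.
= 70.58 m.

70.58 m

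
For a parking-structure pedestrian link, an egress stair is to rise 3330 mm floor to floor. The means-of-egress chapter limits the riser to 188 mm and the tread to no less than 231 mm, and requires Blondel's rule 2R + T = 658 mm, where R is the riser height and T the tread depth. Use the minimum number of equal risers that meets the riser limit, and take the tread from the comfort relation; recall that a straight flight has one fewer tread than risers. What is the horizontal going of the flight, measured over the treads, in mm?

4896 mm

3330 / 188 = 17.713 → round up to 18 risers.
Riser R = 3330 / 18 = 185 mm, within the 188 mm limit.
Tread T = 658 − 2 × 185 = 288 mm (≥ 231 mm).
18 risers give 17 treads; going = 17 × 288 = 4896 mm.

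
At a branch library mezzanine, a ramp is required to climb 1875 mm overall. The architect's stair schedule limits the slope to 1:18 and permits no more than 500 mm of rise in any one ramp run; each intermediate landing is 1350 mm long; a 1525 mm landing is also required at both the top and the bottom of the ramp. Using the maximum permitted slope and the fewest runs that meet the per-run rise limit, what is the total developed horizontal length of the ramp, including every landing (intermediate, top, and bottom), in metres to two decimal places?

40.85 m

At most 500 each: 1875/500 = 3.75, giving 4 ramp runs. That means 3 intermediate landings.
Ramp run (horizontal) at 1:18: 1875 × 18 = 33750 mm.
3 intermediate landings contribute 3 × 1350 = 4050 mm.
Top and bottom landings: 2 × 1525 = 3050 mm.
Total = 33750 + 4050 + 3050 = 40850 mm.
= 40.85 m.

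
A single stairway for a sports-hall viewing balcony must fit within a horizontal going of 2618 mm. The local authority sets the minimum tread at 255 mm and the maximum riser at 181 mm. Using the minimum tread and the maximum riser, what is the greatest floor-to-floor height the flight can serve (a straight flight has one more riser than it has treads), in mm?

1991 mm

Treads that fit: ⌊2618 / 255⌋ = 10.
Risers = treads + 1 = 11.
Maximum height = 11 × 181 = 1991 mm.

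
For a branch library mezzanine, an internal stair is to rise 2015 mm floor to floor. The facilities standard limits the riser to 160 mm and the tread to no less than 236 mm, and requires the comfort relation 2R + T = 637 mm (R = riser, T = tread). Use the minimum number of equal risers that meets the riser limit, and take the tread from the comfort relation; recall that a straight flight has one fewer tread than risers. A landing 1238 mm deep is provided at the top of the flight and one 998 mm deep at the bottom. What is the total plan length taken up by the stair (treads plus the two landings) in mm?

2015 / 160 = 12.594 → round up to 13 risers.
Each riser is 2015/13 = 155 mm (≤ 160 mm).
T = 637 − 2·155 = 327 mm, which satisfies the 236 mm minimum.
Treads = 13 − 1 = 12; going = 12 × 327 = 3924 mm.
Add landings: 3924 + 1238 + 998 = 6160 mm.

6160 mm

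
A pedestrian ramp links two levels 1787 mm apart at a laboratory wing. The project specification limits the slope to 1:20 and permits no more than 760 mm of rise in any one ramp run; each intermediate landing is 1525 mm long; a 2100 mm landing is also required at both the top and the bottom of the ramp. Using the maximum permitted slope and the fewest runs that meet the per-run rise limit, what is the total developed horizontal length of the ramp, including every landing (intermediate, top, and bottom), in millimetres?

1787 / 760 = 2.351 → round up to 3 ramp runs. That means 2 intermediate landings.
Horizontal run for 1787 mm of rise at 1:20 is 1787 × 20 = 35740 mm.
2 intermediate landings contribute 2 × 1525 = 3050 mm.
Top and bottom landings: 2 × 2100 = 4200 mm.
Total = 35740 + 3050 + 4200 = 42990 mm.

42990 mm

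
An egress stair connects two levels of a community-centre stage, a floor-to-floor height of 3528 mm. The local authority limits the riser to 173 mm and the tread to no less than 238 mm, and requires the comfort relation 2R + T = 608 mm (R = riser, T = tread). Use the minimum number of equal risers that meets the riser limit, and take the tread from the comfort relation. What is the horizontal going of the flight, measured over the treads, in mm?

5440 mm

At most 173 each: 3528/173 = 20.39, giving 21 risers.
R = 3528 ÷ 21 = 168 mm.
From 2R + T = 608: T = 608 − 336 = 272 mm.
Treads = 21 − 1 = 20; going = 20 × 272 = 5440 mm.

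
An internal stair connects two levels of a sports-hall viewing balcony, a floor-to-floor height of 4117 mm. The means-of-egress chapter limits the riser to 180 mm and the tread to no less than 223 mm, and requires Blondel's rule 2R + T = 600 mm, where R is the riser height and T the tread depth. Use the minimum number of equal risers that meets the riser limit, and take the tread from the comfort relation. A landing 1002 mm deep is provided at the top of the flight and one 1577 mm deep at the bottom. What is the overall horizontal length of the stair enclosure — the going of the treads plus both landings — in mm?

7903 mm

At most 180 each: 4117/180 = 22.87, giving 23 risers.
Each riser is 4117/23 = 179 mm (≤ 180 mm).
Tread T = 600 − 2 × 179 = 242 mm (≥ 223 mm).
Treads = 23 − 1 = 22; going = 22 × 242 = 5324 mm.
Enclosure = 5324 + 1002 + 1577 = 7903 mm.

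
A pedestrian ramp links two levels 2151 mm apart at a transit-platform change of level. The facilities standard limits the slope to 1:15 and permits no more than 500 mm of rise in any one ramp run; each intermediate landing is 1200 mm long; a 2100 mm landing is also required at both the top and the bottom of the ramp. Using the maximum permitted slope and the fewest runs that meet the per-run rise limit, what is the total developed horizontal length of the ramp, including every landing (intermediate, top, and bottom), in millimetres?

41265 mm

2151 / 500 = 4.302 → round up to 5 ramp runs. That means 4 intermediate landings.
Ramp run (horizontal) at 1:15: 2151 × 15 = 32265 mm.
4 intermediate landings contribute 4 × 1200 = 4800 mm.
Top and bottom landings: 2 × 2100 = 4200 mm.
Total = 32265 + 4800 + 4200 = 41265 mm.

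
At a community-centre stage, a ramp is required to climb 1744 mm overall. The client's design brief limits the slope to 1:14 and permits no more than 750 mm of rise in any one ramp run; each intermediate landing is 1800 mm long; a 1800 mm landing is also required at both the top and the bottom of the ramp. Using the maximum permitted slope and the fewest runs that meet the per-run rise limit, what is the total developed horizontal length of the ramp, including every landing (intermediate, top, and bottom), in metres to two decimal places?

1744 / 750 = 2.325 → round up to 3 ramp runs. That means 2 intermediate landings.
Horizontal run for 1744 mm of rise at 1:14 is 1744 × 14 = 24416 mm.
2 intermediate landings contribute 2 × 1800 = 3600 mm.
Top and bottom landings: 2 × 1800 = 3600 mm.
Total = 24416 + 3600 + 3600 = 31616 mm.
= 31.62 m.

31.62 m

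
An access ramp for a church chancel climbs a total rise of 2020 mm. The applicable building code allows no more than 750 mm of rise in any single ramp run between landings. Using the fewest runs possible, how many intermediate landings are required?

2 intermediate landings

At most 750 each: 2020/750 = 2.69, giving 3 ramp runs.
3 runs are separated by 2 intermediate landings.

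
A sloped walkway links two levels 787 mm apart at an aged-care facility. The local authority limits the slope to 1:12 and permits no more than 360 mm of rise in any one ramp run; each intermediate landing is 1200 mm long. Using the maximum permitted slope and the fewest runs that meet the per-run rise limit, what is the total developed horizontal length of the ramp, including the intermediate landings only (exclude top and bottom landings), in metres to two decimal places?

⌈787/360⌉ = 3 ramp runs. That means 2 intermediate landings.
Horizontal run for 787 mm of rise at 1:12 is 787 × 12 = 9444 mm.
2 intermediate landings contribute 2 × 1200 = 2400 mm.
Developed length = 9444 + 2400 = 11844 mm.
= 11.84 m.

11.84 m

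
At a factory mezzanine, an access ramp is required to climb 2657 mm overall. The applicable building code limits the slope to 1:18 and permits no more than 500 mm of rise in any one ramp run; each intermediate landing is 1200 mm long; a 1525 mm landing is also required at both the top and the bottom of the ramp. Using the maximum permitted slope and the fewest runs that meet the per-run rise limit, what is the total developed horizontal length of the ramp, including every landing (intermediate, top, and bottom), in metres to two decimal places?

56.88 m

2657 / 500 = 5.314 → round up to 6 ramp runs. That means 5 intermediate landings.
Ramp run (horizontal) at 1:18: 2657 × 18 = 47826 mm.
5 intermediate landings contribute 5 × 1200 = 6000 mm.
Top and bottom landings: 2 × 1525 = 3050 mm.
Total = 47826 + 6000 + 3050 = 56876 mm.
= 56.88 m.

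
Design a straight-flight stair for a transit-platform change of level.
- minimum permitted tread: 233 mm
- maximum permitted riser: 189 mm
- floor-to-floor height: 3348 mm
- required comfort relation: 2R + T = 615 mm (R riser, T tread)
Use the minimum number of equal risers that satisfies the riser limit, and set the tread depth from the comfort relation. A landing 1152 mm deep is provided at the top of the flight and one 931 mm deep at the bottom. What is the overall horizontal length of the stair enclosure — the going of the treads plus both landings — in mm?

6214 mm

At most 189 each: 3348/189 = 17.71, giving 18 risers.
R = 3348 ÷ 18 = 186 mm.
T = 615 − 2·186 = 243 mm, which satisfies the 233 mm minimum.
18 risers give 17 treads; going = 17 × 243 = 4131 mm.
Enclosure = 4131 + 1152 + 931 = 6214 mm.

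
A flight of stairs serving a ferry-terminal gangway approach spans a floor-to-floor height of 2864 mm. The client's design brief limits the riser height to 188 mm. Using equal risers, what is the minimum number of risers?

16 risers

⌈2864/188⌉ = 16 risers.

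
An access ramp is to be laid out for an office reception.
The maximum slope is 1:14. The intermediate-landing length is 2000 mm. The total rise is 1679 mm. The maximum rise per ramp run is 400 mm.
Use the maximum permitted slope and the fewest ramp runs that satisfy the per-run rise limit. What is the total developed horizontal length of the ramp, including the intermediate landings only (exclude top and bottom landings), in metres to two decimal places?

At most 400 each: 1679/400 = 4.20, giving 5 ramp runs. That means 4 intermediate landings.
Ramp run (horizontal) at 1:14: 1679 × 14 = 23506 mm.
Intermediate landings: 4 × 2000 = 8000 mm.
Total developed length = 23506 + 8000 = 31506 mm.
= 31.51 m.

31.51 m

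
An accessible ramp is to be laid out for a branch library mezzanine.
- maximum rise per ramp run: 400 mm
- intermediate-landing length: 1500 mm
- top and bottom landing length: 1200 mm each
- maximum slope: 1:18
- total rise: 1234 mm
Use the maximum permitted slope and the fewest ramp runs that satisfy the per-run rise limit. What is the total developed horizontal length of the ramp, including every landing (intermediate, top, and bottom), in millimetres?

29112 mm

1234 / 400 = 3.085 → round up to 4 ramp runs. That means 3 intermediate landings.
Horizontal run for 1234 mm of rise at 1:18 is 1234 × 18 = 22212 mm.
3 intermediate landings contribute 3 × 1500 = 4500 mm.
Top and bottom landings: 2 × 1200 = 2400 mm.
Total = 22212 + 4500 + 2400 = 29112 mm.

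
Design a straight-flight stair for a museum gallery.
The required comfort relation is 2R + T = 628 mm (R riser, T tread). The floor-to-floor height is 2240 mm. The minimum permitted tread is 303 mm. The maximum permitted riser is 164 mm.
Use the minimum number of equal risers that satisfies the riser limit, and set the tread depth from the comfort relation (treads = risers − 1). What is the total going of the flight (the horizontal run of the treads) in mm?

⌈2240/164⌉ = 14 risers.
R = 2240 ÷ 14 = 160 mm.
Tread T = 628 − 2 × 160 = 308 mm (≥ 303 mm).
Going = (14 − 1) × 308 = 4004 mm.

4004 mm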